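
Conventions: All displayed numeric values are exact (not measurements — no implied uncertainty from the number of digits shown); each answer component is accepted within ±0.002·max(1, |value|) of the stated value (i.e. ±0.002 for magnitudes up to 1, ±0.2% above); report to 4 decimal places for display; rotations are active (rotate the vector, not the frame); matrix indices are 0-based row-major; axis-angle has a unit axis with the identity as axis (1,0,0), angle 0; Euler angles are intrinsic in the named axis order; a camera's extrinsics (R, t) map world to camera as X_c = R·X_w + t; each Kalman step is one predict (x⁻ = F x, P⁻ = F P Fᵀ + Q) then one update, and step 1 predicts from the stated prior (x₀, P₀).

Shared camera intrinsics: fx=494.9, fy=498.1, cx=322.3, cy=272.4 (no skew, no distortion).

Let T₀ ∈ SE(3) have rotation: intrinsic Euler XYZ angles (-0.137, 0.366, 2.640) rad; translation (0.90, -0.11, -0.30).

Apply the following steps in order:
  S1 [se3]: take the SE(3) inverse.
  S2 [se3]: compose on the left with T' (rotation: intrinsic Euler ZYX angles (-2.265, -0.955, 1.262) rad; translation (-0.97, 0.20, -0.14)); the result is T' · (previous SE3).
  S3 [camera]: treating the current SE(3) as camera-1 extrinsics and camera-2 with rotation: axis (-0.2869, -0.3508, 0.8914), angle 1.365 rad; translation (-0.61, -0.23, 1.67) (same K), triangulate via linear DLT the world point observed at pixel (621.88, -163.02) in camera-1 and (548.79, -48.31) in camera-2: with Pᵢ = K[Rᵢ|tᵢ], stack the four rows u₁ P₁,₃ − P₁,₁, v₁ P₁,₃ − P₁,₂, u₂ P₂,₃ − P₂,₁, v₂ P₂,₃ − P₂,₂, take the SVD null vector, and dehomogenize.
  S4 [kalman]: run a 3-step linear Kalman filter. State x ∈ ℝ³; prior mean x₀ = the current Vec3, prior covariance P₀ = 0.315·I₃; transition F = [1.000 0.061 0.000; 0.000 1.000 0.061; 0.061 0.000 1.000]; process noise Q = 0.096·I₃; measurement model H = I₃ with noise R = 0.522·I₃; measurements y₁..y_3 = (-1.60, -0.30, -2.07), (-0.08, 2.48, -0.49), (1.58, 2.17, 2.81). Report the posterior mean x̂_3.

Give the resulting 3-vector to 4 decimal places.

result = (0.3239, 1.1449, 0.3752)

after S1 (invert_se3): R=[-0.8187 0.5192 0.2452; -0.4490 -0.8451 0.2902; 0.3579 0.1275 0.9250], t=(0.8675, 0.3982, -0.0306)
after S2 (compose_se3): R=[-0.2309 -0.8829 -0.4089; 0.4688 -0.4692 0.7484; -0.8526 -0.0189 0.5222], t=(-0.9819, -0.0490, 0.7819)
after S3 (triangulate): (-0.3086, -0.9539, -0.9820)
after S4 (kf_track): (0.3239, 1.1449, 0.3752)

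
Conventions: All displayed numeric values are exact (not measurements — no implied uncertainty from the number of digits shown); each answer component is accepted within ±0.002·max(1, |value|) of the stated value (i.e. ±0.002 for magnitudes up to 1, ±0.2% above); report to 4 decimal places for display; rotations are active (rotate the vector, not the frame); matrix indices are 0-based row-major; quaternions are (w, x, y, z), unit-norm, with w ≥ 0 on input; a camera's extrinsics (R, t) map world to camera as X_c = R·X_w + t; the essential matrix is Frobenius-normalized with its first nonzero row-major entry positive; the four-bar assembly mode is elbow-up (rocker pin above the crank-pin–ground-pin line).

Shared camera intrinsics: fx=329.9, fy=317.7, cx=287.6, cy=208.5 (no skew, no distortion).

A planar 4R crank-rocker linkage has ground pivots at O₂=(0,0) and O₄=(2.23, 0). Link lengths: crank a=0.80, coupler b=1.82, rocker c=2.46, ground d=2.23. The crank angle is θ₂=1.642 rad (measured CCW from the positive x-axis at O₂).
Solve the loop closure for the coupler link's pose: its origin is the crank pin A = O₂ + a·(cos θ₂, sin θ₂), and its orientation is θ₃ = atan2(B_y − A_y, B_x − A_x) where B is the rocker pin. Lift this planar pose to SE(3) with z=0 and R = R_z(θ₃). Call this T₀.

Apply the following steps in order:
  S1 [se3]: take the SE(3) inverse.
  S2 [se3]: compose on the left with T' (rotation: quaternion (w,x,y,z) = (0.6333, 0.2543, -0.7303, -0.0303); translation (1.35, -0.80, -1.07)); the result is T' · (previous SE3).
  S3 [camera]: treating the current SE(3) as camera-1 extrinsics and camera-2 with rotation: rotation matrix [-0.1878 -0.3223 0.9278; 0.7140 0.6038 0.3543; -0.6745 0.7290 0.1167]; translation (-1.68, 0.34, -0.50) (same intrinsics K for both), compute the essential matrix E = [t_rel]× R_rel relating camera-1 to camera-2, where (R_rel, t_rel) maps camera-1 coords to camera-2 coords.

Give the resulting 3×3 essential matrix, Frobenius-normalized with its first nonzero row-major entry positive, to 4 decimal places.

source (fourbar_fk): coupler pose = R=[0.6430 -0.7659 0.0000; 0.7659 0.6430 0.0000; 0.0000 0.0000 1.0000], t=(-0.0569, 0.7980, 0.0000)
after S1 (invert_se3): R=[0.6430 0.7659 0.0000; -0.7659 0.6430 -0.0000; 0.0000 0.0000 1.0000], t=(-0.5746, -0.5567, 0.0000)
after S2 (compose_se3): R=[0.2110 -0.2666 -0.9404; -0.9289 0.2447 -0.2778; 0.3042 0.9322 -0.1960], t=(1.5748, -1.0482, -1.7966)
after S3 (essential): [0.0124 -0.5751 0.1539; 0.5488 -0.2203 0.0750; -0.4453 -0.2958 0.0658]

matrix = [0.0124 -0.5751 0.1539; 0.5488 -0.2203 0.0750; -0.4453 -0.2958 0.0658]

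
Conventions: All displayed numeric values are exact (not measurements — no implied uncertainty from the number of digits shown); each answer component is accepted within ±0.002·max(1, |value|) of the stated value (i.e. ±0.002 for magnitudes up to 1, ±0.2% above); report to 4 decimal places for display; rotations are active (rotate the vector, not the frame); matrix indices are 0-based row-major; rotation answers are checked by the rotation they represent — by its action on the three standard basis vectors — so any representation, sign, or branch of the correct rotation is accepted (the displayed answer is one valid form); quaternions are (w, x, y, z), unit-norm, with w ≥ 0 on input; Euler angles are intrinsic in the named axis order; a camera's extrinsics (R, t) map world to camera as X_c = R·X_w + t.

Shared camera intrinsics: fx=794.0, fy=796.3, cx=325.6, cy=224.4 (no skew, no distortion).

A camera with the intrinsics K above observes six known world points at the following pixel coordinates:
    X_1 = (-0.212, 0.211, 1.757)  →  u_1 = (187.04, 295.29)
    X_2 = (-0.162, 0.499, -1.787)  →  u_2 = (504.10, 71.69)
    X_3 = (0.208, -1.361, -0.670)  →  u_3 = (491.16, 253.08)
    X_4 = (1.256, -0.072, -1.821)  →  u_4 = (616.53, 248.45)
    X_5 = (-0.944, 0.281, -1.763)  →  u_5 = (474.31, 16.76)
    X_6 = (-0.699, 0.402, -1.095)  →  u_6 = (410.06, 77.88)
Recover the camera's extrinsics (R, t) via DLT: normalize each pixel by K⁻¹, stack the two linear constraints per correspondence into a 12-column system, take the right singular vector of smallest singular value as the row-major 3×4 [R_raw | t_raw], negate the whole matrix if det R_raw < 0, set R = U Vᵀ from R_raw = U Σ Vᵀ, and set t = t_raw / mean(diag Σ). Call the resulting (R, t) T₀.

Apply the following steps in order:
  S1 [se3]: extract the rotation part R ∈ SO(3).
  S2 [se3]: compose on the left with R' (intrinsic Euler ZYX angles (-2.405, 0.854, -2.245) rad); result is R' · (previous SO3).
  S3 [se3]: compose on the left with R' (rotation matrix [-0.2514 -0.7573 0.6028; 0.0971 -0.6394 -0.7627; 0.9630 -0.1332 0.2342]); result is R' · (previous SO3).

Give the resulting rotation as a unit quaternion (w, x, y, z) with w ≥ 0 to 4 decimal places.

rotation (quat) = (0.1941, 0.3721, 0.2047, -0.8843)

source (pnp_recover): camera pose = R=[0.2765 -0.5524 -0.7864; 0.8147 -0.2993 0.4966; -0.5097 -0.7780 0.3673], t=(0.2500, 0.0300, 6.9011)
after S1 (rot_of_se3): [0.2765 -0.5524 -0.7864; 0.8147 -0.2993 0.4966; -0.5097 -0.7780 0.3673]
after S2 (compose_so3): [-0.5659 -0.4158 0.7119; 0.7109 0.1912 0.6768; -0.4175 0.8891 0.1873]
after S3 (compose_so3): [-0.6478 0.4957 -0.5785; -0.1910 -0.8408 -0.5065; -0.7375 -0.2176 0.6393]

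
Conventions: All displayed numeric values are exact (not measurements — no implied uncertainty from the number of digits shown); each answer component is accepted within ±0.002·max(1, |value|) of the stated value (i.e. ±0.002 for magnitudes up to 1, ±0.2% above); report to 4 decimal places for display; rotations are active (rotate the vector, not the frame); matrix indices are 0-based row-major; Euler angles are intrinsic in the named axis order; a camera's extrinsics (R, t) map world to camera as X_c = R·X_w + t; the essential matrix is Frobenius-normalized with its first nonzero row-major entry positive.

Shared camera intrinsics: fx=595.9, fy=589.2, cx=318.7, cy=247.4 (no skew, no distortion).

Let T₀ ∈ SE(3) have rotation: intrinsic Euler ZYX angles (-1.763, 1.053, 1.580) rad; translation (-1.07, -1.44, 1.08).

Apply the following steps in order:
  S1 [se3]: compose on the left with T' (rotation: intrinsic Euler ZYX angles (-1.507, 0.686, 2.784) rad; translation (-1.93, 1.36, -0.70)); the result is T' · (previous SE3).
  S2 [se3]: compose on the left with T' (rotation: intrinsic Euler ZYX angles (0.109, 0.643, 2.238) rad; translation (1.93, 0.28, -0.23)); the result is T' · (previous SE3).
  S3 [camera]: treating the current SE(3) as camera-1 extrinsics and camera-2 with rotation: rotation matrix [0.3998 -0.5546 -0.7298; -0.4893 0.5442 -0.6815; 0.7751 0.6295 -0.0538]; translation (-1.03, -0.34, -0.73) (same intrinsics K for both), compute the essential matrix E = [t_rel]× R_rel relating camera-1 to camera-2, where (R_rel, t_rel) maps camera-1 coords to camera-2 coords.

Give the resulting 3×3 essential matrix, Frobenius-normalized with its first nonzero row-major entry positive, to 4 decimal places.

after S1 (compose_se3): R=[0.7790 0.5834 -0.2297; -0.2856 0.6563 0.6983; 0.5581 -0.4784 0.6780], t=(-1.0751, 3.2063, -1.1950)
after S2 (compose_se3): R=[0.3087 0.9512 -0.0009; -0.2295 0.0736 -0.9705; -0.9231 0.2998 0.2410], t=(3.1305, -0.6401, 3.0222)
after S3 (essential): [0.2291 -0.2865 -0.3620; 0.2798 0.1413 -0.4833; -0.0123 -0.6301 0.0735]

matrix = [0.2291 -0.2865 -0.3620; 0.2798 0.1413 -0.4833; -0.0123 -0.6301 0.0735]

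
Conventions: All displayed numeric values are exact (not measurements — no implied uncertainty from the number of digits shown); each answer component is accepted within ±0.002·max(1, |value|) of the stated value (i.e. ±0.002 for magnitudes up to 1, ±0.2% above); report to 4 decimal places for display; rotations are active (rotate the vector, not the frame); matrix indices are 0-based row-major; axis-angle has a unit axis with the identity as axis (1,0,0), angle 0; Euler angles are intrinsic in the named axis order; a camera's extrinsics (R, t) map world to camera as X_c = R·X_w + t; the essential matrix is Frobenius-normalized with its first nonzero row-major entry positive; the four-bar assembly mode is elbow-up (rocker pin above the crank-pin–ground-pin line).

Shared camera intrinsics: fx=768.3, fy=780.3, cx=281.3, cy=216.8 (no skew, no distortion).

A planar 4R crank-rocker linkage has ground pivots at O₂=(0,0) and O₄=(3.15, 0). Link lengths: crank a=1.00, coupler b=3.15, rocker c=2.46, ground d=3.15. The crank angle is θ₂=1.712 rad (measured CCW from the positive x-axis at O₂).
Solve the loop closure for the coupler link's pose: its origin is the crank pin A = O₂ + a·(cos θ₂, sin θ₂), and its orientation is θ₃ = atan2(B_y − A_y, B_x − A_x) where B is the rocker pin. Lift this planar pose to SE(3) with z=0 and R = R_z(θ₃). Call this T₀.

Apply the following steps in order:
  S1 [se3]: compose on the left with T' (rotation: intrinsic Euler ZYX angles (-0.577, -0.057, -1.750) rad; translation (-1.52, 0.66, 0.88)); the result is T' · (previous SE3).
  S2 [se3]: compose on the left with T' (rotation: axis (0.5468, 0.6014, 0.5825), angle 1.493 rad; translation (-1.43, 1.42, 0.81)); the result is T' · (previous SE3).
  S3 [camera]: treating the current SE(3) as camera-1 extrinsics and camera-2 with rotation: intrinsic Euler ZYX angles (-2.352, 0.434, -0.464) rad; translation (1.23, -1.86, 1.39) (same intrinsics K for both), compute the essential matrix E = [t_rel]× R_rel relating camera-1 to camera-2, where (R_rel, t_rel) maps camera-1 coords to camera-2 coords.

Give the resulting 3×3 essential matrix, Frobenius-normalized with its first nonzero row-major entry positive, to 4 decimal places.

matrix = [0.1701 0.1348 0.4023; -0.0056 -0.2424 -0.5011; 0.6506 -0.2403 -0.0105]

source (fourbar_fk): coupler pose = R=[0.8922 -0.4516 0.0000; 0.4516 0.8922 0.0000; 0.0000 0.0000 1.0000], t=(-0.1407, 0.9900, 0.0000)
after S1 (compose_se3): R=[0.7239 -0.4227 0.5453; -0.5672 0.0854 0.8191; -0.3928 -0.9022 -0.1780], t=(-1.6875, 0.5585, -0.1006)
after S2 (compose_se3): R=[0.0623 -0.9791 -0.1935; 0.4939 -0.1382 0.8585; -0.8673 -0.1490 0.4749], t=(-2.2714, 0.1802, 1.7717)
after S3 (essential): [0.1701 0.1348 0.4023; -0.0056 -0.2424 -0.5011; 0.6506 -0.2403 -0.0105]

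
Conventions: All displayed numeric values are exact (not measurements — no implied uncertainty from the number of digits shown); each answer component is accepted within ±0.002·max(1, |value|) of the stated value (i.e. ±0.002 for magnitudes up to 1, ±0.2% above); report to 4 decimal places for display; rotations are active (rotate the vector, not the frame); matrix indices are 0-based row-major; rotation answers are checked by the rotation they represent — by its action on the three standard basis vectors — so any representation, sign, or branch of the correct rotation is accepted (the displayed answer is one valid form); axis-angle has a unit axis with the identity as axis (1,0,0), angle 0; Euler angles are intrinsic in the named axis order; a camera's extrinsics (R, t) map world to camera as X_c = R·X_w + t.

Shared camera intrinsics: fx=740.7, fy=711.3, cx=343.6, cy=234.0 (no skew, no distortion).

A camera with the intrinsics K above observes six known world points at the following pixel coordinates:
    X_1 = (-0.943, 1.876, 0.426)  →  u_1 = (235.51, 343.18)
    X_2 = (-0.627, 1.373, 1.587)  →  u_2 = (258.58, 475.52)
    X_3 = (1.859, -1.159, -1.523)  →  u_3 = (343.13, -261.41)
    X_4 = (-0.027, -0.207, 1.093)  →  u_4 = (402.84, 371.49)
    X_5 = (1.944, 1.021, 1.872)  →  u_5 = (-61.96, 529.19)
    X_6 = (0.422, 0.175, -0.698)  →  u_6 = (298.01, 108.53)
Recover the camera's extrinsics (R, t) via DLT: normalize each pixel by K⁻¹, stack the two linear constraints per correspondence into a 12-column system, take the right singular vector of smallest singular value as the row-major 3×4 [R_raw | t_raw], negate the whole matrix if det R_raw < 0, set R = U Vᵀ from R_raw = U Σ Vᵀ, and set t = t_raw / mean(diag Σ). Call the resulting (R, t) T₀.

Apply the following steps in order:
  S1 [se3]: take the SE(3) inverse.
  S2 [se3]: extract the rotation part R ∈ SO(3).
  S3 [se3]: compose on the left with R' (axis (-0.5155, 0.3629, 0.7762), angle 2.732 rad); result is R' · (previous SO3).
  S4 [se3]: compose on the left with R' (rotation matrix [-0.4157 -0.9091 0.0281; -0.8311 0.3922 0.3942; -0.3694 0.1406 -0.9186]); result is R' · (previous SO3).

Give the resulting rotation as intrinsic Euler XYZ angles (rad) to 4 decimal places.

rotation (euler_xyz) = (3.0418, 0.4562, 2.8872)

source (pnp_recover): camera pose = R=[-0.5440 -0.8377 0.0470; -0.2836 0.2364 0.9293; -0.7897 0.4923 -0.3662], t=(0.1099, -0.1300, 4.8499)
after S1 (invert_se3): R=[-0.5440 -0.2836 -0.7897; -0.8377 0.2364 0.4923; 0.0470 0.9293 -0.3662], t=(3.8527, -2.2647, 1.8918)
after S2 (rot_of_se3): [-0.5440 -0.2836 -0.7897; -0.8377 0.2364 0.4923; 0.0470 0.9293 -0.3662]
after S3 (compose_so3): [0.7521 -0.6209 0.2212; 0.6188 0.5497 -0.5611; 0.2268 0.5589 0.7976]
after S4 (compose_so3): [-0.8688 -0.2259 0.4405; -0.2929 0.9519 -0.0895; -0.3992 -0.2068 -0.8933]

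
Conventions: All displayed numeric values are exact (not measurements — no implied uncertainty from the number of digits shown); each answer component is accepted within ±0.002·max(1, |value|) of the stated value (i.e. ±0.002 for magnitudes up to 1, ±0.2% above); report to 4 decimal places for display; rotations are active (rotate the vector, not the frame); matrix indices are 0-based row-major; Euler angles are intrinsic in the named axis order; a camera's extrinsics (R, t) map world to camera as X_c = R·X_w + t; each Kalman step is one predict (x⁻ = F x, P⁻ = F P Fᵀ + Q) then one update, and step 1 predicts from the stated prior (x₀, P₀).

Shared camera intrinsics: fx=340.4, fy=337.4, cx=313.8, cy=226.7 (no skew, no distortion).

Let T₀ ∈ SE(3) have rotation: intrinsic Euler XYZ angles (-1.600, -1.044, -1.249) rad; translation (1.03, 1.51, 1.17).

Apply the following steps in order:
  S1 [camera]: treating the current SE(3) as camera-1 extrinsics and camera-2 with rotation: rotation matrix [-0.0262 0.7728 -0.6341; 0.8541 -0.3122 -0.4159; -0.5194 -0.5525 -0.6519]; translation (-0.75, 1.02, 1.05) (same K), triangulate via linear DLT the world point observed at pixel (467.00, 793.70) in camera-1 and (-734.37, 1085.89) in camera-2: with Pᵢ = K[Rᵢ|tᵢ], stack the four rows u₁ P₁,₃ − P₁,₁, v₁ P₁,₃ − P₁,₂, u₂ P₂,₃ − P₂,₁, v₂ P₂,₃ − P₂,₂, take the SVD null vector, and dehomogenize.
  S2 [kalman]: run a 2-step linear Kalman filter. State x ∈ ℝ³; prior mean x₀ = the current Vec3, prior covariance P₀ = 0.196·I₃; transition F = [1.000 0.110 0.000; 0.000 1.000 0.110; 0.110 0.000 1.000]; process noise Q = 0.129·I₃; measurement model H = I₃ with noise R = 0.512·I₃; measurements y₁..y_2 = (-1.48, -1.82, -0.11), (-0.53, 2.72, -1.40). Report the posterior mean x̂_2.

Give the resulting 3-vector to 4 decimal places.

result = (-0.4968, 0.7257, -0.3006)

after S1 (triangulate): (0.2207, 0.2628, 0.7119)
after S2 (kf_track): (-0.4968, 0.7257, -0.3006)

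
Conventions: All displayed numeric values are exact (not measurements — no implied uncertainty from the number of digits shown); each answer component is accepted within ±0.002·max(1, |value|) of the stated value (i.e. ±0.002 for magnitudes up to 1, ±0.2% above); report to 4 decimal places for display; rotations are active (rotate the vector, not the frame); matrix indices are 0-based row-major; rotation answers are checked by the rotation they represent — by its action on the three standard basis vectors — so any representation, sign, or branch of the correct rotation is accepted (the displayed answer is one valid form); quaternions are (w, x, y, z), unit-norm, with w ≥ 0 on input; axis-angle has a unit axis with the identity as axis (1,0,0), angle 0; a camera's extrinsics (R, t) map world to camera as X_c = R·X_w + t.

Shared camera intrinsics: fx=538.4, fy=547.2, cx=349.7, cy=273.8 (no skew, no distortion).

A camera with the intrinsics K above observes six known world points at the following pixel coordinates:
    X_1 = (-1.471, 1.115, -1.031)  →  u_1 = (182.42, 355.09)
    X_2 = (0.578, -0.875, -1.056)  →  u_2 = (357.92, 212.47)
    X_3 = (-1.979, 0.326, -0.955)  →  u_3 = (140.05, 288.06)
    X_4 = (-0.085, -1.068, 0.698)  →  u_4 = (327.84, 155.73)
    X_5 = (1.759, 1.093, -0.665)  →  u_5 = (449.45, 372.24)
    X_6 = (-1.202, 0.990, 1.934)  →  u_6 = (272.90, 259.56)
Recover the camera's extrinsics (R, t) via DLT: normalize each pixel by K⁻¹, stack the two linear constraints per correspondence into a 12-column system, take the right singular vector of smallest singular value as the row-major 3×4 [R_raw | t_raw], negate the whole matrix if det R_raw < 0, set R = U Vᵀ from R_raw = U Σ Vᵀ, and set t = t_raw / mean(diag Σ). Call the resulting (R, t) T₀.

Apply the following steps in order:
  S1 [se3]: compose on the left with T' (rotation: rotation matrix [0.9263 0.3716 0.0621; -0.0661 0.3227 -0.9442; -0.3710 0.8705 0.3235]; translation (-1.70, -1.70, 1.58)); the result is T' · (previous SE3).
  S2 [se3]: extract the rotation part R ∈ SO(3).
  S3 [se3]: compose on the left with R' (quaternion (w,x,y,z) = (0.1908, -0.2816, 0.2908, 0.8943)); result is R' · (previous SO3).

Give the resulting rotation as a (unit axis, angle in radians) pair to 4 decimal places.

rotation (axis_angle) = ((-0.2129, 0.9101, 0.3555), 2.3849)

source (pnp_recover): camera pose = R=[0.9866 -0.0536 0.1543; 0.1094 0.9182 -0.3807; -0.1213 0.3925 0.9117], t=(-0.3700, -0.2800, 6.8905)
after S1 (compose_se3): R=[0.9470 0.3160 0.0581; 0.0845 -0.0708 -0.9939; -0.3100 0.9461 -0.0937], t=(-1.7187, -8.2718, 3.7025)
after S2 (rot_of_se3): [0.9470 0.3160 0.0581; 0.0845 -0.0708 -0.9939; -0.3100 0.9461 -0.0937]
after S3 (compose_so3): [-0.6488 -0.5787 0.4941; -0.0905 0.7035 0.7049; -0.7555 0.4126 -0.5088]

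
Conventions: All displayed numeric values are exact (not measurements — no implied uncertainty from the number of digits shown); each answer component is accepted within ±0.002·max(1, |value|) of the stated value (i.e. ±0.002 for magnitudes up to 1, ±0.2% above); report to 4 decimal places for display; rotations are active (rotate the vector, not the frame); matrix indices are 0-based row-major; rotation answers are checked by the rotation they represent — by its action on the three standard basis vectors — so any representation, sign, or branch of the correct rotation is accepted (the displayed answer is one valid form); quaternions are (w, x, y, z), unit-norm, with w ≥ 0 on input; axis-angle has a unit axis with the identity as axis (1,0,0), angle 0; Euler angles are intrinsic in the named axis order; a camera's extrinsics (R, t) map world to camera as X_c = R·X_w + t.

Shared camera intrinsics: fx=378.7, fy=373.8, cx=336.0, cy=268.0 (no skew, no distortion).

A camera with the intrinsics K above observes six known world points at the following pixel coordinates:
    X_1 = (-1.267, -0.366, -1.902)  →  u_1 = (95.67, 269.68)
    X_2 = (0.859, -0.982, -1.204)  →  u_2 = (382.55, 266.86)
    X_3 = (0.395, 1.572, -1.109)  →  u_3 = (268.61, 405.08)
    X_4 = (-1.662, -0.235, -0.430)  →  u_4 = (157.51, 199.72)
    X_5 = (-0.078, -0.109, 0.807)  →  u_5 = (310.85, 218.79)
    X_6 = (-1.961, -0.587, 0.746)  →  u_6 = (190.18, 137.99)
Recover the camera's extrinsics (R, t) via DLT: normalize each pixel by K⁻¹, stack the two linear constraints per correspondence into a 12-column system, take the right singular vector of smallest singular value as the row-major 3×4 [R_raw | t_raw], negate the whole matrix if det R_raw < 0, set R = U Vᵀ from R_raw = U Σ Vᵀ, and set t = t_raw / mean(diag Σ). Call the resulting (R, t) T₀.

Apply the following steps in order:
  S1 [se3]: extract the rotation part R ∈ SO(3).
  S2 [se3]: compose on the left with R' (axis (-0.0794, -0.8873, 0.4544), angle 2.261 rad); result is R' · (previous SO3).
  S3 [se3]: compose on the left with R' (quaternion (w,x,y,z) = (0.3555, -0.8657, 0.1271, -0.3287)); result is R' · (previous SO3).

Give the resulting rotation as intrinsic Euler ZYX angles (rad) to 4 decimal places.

rotation (euler_zyx) = (-3.1116, 1.2598, 1.2553)

source (pnp_recover): camera pose = R=[0.9249 -0.3275 0.1932; 0.3798 0.7727 -0.5086; 0.0172 0.5438 0.8390], t=(-0.4800, -0.1901, 4.8103)
after S1 (rot_of_se3): [0.9249 -0.3275 0.1932; 0.3798 0.7727 -0.5086; 0.0172 0.5438 0.8390]
after S2 (compose_so3): [-0.6815 -0.3806 -0.6251; 0.6679 0.0256 -0.7438; 0.2991 -0.9244 0.2368]
after S3 (compose_so3): [-0.3059 -0.8953 -0.3238; -0.0092 -0.3373 0.9414; -0.9520 0.2909 0.0949]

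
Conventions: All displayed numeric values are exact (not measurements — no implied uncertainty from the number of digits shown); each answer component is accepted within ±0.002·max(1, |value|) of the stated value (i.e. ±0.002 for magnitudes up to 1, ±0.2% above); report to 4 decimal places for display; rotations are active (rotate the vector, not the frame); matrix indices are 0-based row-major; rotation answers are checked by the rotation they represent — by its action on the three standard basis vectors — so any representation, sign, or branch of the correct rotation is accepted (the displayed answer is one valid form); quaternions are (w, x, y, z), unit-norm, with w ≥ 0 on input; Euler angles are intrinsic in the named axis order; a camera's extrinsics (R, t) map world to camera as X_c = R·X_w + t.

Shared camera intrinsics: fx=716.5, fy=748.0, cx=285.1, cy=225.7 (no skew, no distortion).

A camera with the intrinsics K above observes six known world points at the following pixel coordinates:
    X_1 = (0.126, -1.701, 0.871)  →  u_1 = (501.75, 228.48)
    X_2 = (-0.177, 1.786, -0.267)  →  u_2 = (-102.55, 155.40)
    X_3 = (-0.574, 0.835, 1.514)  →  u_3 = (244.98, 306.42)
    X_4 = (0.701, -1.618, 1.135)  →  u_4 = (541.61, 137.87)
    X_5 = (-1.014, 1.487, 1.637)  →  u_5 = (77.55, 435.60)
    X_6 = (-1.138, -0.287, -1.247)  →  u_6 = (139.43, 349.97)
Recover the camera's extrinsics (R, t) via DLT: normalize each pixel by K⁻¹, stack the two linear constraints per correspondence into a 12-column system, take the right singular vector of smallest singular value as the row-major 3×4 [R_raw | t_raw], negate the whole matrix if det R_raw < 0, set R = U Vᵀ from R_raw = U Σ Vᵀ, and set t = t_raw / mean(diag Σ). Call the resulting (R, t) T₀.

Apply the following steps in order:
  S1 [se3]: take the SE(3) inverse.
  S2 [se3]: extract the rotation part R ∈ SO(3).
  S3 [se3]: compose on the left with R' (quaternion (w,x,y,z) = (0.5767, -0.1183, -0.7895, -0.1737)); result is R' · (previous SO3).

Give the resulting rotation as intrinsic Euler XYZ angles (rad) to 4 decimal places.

source (pnp_recover): camera pose = R=[0.1617 -0.7600 0.6294; -0.9840 -0.1726 0.0443; 0.0750 -0.6265 -0.7758], t=(-0.3800, -0.1900, 4.5001)
after S1 (invert_se3): R=[0.1617 -0.9840 0.0750; -0.7600 -0.1726 -0.6265; 0.6294 0.0443 -0.7758], t=(-0.4629, 2.4978, 3.7387)
after S2 (rot_of_se3): [0.1617 -0.9840 0.0750; -0.7600 -0.1726 -0.6265; 0.6294 0.0443 -0.7758]
after S3 (compose_so3): [-0.8911 0.1966 0.4090; -0.4366 -0.1258 -0.8908; -0.1237 -0.9724 0.1980]

rotation (euler_xyz) = (1.3521, 0.4213, -2.9245)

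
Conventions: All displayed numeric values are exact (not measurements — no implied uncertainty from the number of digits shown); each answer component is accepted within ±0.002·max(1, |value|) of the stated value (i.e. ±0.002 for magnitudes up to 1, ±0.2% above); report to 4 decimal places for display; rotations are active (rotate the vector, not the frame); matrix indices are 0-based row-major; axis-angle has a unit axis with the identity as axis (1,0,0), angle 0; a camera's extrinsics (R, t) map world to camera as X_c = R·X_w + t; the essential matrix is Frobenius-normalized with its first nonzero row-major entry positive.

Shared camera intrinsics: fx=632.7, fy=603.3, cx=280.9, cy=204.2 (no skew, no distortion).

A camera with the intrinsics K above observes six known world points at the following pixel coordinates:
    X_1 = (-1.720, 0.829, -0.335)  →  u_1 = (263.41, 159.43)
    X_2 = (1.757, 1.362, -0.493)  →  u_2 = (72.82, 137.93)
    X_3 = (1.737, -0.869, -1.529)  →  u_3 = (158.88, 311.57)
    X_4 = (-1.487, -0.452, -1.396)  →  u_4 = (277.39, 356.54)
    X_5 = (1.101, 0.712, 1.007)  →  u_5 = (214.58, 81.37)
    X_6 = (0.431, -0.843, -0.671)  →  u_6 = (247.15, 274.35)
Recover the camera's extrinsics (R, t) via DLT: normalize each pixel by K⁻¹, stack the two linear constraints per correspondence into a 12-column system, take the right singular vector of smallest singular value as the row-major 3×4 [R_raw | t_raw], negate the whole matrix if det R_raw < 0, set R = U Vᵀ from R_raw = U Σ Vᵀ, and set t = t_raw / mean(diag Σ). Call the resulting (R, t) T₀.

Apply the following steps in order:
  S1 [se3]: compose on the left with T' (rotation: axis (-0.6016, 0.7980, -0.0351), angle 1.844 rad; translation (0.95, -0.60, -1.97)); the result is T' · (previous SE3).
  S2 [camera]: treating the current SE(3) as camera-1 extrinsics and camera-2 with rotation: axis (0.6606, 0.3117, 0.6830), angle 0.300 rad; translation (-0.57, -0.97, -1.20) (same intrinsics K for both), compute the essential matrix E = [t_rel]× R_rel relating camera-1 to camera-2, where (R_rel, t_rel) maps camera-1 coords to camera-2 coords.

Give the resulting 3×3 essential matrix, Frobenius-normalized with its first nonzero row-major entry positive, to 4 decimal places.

source (pnp_recover): camera pose = R=[-0.5244 -0.6386 0.5632; -0.0702 -0.6268 -0.7760; 0.8485 -0.4465 0.2839], t=(-0.3100, -0.2000, 6.4901)
after S1 (compose_se3): R=[0.6157 -0.1154 0.7795; 0.7610 -0.1697 -0.6262; 0.2045 0.9787 -0.0167], t=(6.1675, 3.0207, -3.3579)
after S2 (essential): [0.1375 -0.1422 0.2820; 0.2544 -0.6049 0.1024; -0.0948 -0.2414 -0.6108]

matrix = [0.1375 -0.1422 0.2820; 0.2544 -0.6049 0.1024; -0.0948 -0.2414 -0.6108]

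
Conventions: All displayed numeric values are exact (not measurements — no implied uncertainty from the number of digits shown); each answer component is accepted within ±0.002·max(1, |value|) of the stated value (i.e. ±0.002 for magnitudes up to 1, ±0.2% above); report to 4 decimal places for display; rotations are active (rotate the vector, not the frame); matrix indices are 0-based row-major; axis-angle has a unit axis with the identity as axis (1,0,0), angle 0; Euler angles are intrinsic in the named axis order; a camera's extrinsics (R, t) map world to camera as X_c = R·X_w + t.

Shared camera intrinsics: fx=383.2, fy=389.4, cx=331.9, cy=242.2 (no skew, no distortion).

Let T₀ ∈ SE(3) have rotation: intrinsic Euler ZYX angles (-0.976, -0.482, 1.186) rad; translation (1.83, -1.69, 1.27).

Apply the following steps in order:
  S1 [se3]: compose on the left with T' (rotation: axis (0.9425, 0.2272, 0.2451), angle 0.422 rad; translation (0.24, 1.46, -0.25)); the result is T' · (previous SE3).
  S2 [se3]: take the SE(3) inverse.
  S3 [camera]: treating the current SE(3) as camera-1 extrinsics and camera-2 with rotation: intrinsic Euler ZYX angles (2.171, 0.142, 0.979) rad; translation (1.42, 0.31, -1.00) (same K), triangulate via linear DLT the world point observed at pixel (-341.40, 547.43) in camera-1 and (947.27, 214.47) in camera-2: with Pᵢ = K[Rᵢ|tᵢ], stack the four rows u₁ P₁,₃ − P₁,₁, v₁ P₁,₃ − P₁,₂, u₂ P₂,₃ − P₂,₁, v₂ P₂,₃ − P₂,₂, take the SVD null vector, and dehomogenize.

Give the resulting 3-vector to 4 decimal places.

result = (-1.2084, 1.6244, 1.7367)

after S1 (compose_se3): R=[0.6041 0.1163 -0.7884; -0.7904 0.2144 -0.5739; 0.1023 0.9698 0.2215], t=(2.3339, -0.3554, 0.1214)
after S2 (invert_se3): R=[0.6041 -0.7904 0.1023; 0.1163 0.2144 0.9698; -0.7884 -0.5739 0.2215], t=(-1.7031, -0.3131, 1.6092)
after S3 (triangulate): (-1.2084, 1.6244, 1.7367)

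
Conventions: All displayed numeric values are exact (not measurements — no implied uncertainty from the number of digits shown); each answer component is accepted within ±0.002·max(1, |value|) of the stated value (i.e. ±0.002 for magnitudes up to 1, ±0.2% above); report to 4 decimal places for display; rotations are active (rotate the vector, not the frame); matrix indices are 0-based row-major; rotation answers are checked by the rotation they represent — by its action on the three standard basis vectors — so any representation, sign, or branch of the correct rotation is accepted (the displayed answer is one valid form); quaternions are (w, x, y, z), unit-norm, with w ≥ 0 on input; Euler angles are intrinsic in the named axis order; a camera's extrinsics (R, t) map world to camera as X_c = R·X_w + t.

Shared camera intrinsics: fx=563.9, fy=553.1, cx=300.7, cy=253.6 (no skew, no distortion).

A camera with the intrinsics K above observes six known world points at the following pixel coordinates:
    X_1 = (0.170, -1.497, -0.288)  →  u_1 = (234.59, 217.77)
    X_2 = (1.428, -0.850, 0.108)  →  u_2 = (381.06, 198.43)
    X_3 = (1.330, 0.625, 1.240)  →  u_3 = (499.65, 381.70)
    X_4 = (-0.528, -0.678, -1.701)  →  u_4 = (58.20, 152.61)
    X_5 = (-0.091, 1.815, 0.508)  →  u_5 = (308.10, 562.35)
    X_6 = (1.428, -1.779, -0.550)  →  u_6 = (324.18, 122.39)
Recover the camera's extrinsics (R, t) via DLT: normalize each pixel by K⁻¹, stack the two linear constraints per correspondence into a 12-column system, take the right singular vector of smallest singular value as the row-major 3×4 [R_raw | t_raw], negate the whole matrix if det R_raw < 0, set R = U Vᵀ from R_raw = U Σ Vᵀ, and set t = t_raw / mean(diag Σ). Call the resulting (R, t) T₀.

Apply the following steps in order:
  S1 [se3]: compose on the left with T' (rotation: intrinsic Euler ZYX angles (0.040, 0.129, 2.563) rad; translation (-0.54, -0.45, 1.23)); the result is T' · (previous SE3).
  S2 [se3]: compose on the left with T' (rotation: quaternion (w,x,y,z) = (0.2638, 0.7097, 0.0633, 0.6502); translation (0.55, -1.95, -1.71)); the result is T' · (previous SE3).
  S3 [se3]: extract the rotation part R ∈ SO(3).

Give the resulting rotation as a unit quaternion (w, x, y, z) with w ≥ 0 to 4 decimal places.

source (pnp_recover): camera pose = R=[0.8426 0.1491 0.5175; -0.5343 0.3513 0.7688; -0.0672 -0.9243 0.3757], t=(-0.4200, 0.4801, 4.2705)
after S1 (compose_se3): R=[0.7852 0.2634 0.5603; 0.5159 0.2221 -0.8274; -0.3424 0.9388 0.0385], t=(-1.2726, -3.2188, -2.0013)
after S2 (compose_se3): R=[-0.3430 0.8801 0.3283; -0.0000 -0.3496 0.9369; 0.9393 0.3214 0.1199], t=(-0.7352, 0.8287, -4.2814)
after S3 (rot_of_se3): [-0.3430 0.8801 0.3283; -0.0000 -0.3496 0.9369; 0.9393 0.3214 0.1199]

rotation (quat) = (0.3269, -0.4708, -0.4673, -0.6731)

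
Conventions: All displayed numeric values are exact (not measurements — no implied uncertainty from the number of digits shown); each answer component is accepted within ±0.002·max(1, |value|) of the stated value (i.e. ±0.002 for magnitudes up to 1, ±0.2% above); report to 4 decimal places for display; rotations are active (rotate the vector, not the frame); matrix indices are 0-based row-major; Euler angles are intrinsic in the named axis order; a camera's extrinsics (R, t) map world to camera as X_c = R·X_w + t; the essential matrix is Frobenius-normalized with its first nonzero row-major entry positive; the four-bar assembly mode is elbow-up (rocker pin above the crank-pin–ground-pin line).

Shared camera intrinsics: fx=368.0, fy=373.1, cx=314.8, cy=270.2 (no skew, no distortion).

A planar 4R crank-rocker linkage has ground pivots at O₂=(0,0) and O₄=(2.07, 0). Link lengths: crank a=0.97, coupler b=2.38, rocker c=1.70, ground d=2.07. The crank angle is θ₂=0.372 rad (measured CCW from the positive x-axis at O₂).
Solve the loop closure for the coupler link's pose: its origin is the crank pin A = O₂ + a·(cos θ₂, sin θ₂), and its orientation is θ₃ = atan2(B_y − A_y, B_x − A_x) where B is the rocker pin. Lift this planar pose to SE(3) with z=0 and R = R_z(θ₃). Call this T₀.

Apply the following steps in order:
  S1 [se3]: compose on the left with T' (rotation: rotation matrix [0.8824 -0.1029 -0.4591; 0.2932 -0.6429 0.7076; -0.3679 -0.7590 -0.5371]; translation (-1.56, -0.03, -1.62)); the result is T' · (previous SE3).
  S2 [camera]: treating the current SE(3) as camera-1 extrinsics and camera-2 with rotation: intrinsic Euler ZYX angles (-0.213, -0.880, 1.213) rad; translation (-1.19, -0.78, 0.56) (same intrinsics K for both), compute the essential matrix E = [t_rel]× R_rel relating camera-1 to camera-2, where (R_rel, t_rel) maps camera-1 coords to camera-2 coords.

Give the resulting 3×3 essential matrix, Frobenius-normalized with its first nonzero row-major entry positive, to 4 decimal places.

matrix = [0.0323 -0.6626 0.2439; -0.6877 -0.0825 -0.1365; 0.0381 0.0248 0.0003]

source (fourbar_fk): coupler pose = R=[0.8993 -0.4373 0.0000; 0.4373 0.8993 0.0000; 0.0000 0.0000 1.0000], t=(0.9037, 0.3526, 0.0000)
after S1 (compose_se3): R=[0.7486 -0.4784 -0.4591; -0.0174 -0.7064 0.7076; -0.6628 -0.5217 -0.5371], t=(-0.7989, 0.0083, -2.2201)
after S2 (essential): [0.0323 -0.6626 0.2439; -0.6877 -0.0825 -0.1365; 0.0381 0.0248 0.0003]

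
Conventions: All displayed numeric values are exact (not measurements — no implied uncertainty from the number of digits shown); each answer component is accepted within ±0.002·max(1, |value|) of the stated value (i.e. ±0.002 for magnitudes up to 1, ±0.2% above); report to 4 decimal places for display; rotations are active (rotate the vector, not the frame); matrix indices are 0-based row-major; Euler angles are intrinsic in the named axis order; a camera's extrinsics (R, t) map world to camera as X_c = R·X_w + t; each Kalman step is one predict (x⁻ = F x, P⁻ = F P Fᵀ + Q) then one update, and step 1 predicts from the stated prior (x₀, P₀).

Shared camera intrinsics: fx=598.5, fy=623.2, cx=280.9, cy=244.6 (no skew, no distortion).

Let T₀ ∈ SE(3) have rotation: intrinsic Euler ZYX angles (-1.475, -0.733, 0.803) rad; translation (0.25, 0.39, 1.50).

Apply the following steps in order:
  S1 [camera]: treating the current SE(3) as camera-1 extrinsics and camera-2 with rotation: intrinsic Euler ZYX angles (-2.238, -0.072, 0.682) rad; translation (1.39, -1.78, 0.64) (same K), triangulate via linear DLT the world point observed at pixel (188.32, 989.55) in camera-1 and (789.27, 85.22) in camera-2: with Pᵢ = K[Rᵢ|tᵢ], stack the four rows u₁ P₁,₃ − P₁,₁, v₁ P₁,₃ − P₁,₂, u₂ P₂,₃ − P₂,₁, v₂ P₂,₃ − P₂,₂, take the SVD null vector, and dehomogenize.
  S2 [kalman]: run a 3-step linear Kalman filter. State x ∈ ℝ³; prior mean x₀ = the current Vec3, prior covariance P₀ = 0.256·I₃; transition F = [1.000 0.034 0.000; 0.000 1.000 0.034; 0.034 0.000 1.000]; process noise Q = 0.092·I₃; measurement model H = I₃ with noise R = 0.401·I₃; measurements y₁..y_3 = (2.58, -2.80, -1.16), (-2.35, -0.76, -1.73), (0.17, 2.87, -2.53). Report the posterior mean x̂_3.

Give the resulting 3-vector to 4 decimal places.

result = (-0.3503, 0.6507, -1.2999)

after S1 (triangulate): (-1.2106, 1.1197, 1.5951)
after S2 (kf_track): (-0.3503, 0.6507, -1.2999)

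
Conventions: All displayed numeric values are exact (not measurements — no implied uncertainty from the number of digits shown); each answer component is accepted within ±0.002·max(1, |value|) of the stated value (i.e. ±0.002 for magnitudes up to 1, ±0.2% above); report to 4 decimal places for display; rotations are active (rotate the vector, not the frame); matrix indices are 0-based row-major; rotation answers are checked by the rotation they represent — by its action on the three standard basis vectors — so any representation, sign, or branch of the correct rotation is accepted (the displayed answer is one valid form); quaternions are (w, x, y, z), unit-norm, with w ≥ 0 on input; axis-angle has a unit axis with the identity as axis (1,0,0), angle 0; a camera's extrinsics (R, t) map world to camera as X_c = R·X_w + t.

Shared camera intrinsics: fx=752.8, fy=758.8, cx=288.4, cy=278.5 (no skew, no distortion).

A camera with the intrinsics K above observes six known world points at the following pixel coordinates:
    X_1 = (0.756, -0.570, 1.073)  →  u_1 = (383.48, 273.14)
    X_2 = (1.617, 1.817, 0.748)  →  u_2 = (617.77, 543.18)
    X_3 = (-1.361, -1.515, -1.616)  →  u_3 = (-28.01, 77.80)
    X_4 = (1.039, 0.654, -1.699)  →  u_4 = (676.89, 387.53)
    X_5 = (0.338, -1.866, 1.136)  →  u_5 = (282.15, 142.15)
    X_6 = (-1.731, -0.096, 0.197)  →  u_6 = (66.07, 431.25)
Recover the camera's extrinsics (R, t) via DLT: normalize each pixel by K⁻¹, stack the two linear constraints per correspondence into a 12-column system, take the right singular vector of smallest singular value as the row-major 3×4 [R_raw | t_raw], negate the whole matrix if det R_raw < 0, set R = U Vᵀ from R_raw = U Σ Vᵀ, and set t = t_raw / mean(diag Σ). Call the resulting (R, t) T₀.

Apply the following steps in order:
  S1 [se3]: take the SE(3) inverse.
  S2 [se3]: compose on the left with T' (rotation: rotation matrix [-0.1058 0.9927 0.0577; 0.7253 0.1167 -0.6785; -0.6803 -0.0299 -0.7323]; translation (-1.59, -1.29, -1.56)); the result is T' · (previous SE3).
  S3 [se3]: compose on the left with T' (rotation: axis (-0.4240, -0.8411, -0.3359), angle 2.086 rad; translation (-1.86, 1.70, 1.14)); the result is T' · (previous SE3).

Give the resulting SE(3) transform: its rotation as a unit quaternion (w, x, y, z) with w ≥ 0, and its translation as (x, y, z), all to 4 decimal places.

rotation (quat) = (0.7273, 0.6496, -0.1632, 0.1497), translation = (-1.6045, 4.0027, -0.9745)

source (pnp_recover): camera pose = R=[0.9472 0.3132 -0.0680; -0.2937 0.9333 0.2067; 0.1283 -0.1758 0.9760], t=(0.2900, 0.4900, 4.7300)
after S1 (invert_se3): R=[0.9472 -0.2937 0.1283; 0.3132 0.9333 -0.1758; -0.0680 0.2067 0.9760], t=(-0.7374, 0.2835, -4.6982)
after S2 (compose_se3): R=[0.2068 0.9695 -0.1318; 0.7697 -0.2444 -0.5897; -0.6039 0.0205 -0.7968], t=(-1.5017, 1.3960, 2.3738)
after S3 (compose_se3): R=[0.9019 -0.4297 -0.0430; 0.0057 0.1113 -0.9938; 0.4318 0.8961 0.1028], t=(-1.6045, 4.0027, -0.9745)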